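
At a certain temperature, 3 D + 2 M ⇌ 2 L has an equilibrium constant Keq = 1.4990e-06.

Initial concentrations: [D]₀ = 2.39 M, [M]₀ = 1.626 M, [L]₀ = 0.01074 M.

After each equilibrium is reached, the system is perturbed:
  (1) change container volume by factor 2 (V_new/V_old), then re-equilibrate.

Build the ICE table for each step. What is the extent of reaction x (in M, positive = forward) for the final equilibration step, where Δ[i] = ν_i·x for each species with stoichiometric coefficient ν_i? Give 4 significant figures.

x = -0.00119 M

Q₀ = 3.1958e-06 vs Keq = 1.4990e-06 ⇒ Q>K, reverse
Step 1:
                   D          M          L
  I             2.39      1.626    0.01074
  C         0.005019   0.003346  -0.003346
  E            2.395      1.629   0.007394
  solve Keq expr → x = -0.001673; check Q = 1.4990e-06
Then change container volume by factor 2 (V_new/V_old).
Step 2:
                   D          M          L
  I            1.198     0.8147   0.003697
  C          0.00357    0.00238   -0.00238
  E            1.201     0.8171   0.001317
  solve Keq expr → x = -0.00119; check Q = 1.4990e-06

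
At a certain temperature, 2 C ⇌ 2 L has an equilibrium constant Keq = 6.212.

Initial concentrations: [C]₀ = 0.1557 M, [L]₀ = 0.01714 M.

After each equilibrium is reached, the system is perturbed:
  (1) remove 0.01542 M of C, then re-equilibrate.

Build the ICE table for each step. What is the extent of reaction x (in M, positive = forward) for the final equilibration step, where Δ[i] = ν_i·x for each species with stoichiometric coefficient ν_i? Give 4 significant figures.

x = -0.005502 M

Q₀ = 0.01212 vs Keq = 6.212 ⇒ Q<K, forward
Step 1:
                  C         L
  I          0.1557   0.01714
  C         -0.1062    0.1062
  E         0.04949    0.1233
  solve Keq expr → x = 0.0531; check Q = 6.212
Then remove 0.01542 M of C.
Step 2:
                  C         L
  I         0.03407    0.1233
  C           0.011    -0.011
  E         0.04508    0.1123
  solve Keq expr → x = -0.005502; check Q = 6.212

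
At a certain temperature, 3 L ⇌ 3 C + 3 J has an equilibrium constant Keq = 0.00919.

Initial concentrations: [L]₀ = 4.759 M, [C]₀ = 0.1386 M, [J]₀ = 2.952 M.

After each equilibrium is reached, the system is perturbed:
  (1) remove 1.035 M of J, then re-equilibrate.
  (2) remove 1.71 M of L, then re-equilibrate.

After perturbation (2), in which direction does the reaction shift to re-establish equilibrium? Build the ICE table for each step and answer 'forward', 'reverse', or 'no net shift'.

Direction: reverse

Q₀ = 6.3547e-04 vs Keq = 0.00919 ⇒ Q<K, forward
Step 1:
                  L         C         J
  Initial     4.759    0.1386     2.952
  Change    -0.1694    0.1694    0.1694
  Equil        4.59     0.308     3.121
  solve Keq expr → x = 0.05646; check Q = 0.00919
Then remove 1.035 M of J.
Step 2:
                  L         C         J
  Initial      4.59     0.308     2.086
  Change    -0.1172    0.1172    0.1172
  Equil       4.472    0.4251     2.204
  solve Keq expr → x = 0.03905; check Q = 0.00919
Then remove 1.71 M of L.
Step 3:
                  L         C         J
  Initial     2.762    0.4251     2.204
  Change     0.1324   -0.1324   -0.1324
  Equil       2.895    0.2928     2.071
  solve Keq expr → x = -0.04413; check Q = 0.00919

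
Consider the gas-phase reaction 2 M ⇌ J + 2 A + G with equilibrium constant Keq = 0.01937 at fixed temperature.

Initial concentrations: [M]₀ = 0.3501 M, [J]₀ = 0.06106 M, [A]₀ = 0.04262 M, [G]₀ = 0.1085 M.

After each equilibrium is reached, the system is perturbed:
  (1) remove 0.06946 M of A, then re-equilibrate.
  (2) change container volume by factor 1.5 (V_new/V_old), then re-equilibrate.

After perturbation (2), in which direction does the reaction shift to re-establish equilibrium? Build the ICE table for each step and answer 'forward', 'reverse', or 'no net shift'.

Direction: forward

Q₀ = 9.8181e-05 vs Keq = 0.01937 ⇒ Q<K, forward
Step 1:
                  M         J         A         G
  Initial    0.3501   0.06106   0.04262    0.1085
  Change    -0.1434   0.07169    0.1434   0.07169
  Equil      0.2067    0.1328     0.186    0.1802
  solve Keq expr → x = 0.07169; check Q = 0.01937
Then remove 0.06946 M of A.
Step 2:
                  M         J         A         G
  Initial    0.2067    0.1328    0.1165    0.1802
  Change   -0.02923   0.01462   0.02923   0.01462
  Equil      0.1775    0.1474    0.1458    0.1948
  solve Keq expr → x = 0.01462; check Q = 0.01937
Then change container volume by factor 1.5 (V_new/V_old).
Step 3:
                  M         J         A         G
  Initial    0.1183   0.09825   0.09719    0.1299
  Change    -0.0177  0.008851    0.0177  0.008851
  Equil      0.1006    0.1071    0.1149    0.1387
  solve Keq expr → x = 0.008851; check Q = 0.01937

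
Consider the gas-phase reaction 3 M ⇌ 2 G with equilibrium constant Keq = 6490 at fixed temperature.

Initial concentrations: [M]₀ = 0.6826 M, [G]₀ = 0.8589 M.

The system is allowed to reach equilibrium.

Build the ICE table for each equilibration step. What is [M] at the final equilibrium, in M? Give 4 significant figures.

Q₀ = 2.319 vs Keq = 6490 ⇒ Q<K, forward
Step 1:
                  M         G
  I          0.6826    0.8589
  C         -0.6197    0.4131
  E         0.06294     1.272
  solve Keq expr → x = 0.2066; check Q = 6490

[M]_eq = 0.06294 M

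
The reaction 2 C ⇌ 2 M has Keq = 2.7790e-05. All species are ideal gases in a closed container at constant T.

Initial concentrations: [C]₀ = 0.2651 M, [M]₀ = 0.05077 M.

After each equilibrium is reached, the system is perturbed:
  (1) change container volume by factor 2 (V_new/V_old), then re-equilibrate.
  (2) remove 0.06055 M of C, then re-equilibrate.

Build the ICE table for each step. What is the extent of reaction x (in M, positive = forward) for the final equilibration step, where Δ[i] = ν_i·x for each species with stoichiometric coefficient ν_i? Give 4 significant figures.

x = -1.5876e-04 M

Q₀ = 0.03668 vs Keq = 2.7790e-05 ⇒ Q>K, reverse
Step 1:
                   C          M
  I           0.2651    0.05077
  C          0.04911   -0.04911
  E           0.3142   0.001656
  solve Keq expr → x = -0.02456; check Q = 2.7790e-05
Then change container volume by factor 2 (V_new/V_old).
Step 2:
                   C          M
  I           0.1571 8.2821e-04
  C                0          0
  E           0.1571 8.2821e-04
  solve Keq expr → x = 0; check Q = 2.7790e-05
Then remove 0.06055 M of C.
Step 3:
                   C          M
  I          0.09656 8.2821e-04
  C       3.1752e-04 -3.1752e-04
  E          0.09687 5.1068e-04
  solve Keq expr → x = -1.5876e-04; check Q = 2.7790e-05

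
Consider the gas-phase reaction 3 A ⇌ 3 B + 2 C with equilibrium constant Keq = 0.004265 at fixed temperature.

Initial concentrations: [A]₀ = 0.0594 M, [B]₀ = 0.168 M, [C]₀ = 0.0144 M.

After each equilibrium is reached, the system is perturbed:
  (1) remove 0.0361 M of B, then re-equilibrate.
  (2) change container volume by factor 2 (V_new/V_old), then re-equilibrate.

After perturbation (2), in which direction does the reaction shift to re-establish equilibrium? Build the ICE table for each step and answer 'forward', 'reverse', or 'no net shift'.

Direction: forward

Q₀ = 0.004691 vs Keq = 0.004265 ⇒ Q>K, reverse
Step 1:
                   A          B          C
  Initial     0.0594      0.168     0.0144
  Change  5.8800e-04 -5.8800e-04 -3.9200e-04
  Equil      0.05999     0.1674    0.01401
  solve Keq expr → x = -1.9600e-04; check Q = 0.004265
Then remove 0.0361 M of B.
Step 2:
                   A          B          C
  Initial    0.05999     0.1313    0.01401
  Change   -0.004536   0.004536   0.003024
  Equil      0.05545     0.1358    0.01703
  solve Keq expr → x = 0.001512; check Q = 0.004265
Then change container volume by factor 2 (V_new/V_old).
Step 3:
                   A          B          C
  Initial    0.02773    0.06792   0.008516
  Change   -0.004706   0.004706   0.003137
  Equil      0.02302    0.07263    0.01165
  solve Keq expr → x = 0.001569; check Q = 0.004265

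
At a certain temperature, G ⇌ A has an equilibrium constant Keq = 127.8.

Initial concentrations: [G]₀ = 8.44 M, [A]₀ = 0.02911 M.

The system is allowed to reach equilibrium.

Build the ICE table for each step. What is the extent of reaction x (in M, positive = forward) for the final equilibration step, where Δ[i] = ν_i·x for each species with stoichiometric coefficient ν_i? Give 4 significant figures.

x = 8.374 M

Q₀ = 0.003449 vs Keq = 127.8 ⇒ Q<K, forward
Step 1:
                    G           A
  I              8.44     0.02911
  C            -8.374       8.374
  E           0.06575       8.403
  solve Keq expr → x = 8.374; check Q = 127.8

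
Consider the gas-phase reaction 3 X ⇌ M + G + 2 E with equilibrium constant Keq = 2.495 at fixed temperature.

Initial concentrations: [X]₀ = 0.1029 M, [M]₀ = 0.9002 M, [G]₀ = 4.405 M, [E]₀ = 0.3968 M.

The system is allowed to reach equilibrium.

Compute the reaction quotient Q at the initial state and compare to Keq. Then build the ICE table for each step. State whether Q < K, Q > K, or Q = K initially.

Q₀ = 573 vs Keq = 2.495 ⇒ Q>K, reverse
Step 1:
                  X         M         G         E
  Initial    0.1029    0.9002     4.405    0.3968
  Change     0.2863  -0.09543  -0.09543   -0.1909
  Equil      0.3892    0.8048      4.31    0.2059
  solve Keq expr → x = -0.09543; check Q = 2.495

Q₀ = 573; Q > K (proceeds reverse)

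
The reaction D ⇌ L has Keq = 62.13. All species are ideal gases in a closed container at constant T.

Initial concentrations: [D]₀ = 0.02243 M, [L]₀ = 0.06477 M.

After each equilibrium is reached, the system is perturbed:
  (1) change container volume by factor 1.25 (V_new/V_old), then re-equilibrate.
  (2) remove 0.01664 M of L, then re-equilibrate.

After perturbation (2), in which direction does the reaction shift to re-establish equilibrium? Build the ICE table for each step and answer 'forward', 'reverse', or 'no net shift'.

Direction: forward

Q₀ = 2.888 vs Keq = 62.13 ⇒ Q<K, forward
Step 1:
                  D         L
  Initial   0.02243   0.06477
  Change   -0.02105   0.02105
  Equil    0.001381   0.08582
  solve Keq expr → x = 0.02105; check Q = 62.13
Then change container volume by factor 1.25 (V_new/V_old).
Step 2:
                  D         L
  Initial  0.001105   0.06865
  Change          0         0
  Equil    0.001105   0.06865
  solve Keq expr → x = 0; check Q = 62.13
Then remove 0.01664 M of L.
Step 3:
                  D         L
  Initial  0.001105   0.05201
  Change  -2.6358e-04 2.6358e-04
  Equil   8.4144e-04   0.05228
  solve Keq expr → x = 2.6358e-04; check Q = 62.13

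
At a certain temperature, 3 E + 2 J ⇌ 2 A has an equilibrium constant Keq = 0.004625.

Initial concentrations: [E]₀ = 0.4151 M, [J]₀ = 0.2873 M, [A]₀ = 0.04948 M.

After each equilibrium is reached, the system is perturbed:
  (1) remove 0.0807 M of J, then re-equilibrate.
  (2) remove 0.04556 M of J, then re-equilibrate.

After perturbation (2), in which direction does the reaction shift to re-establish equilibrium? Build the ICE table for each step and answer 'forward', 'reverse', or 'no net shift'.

Direction: reverse

Q₀ = 0.4147 vs Keq = 0.004625 ⇒ Q>K, reverse
Step 1:
                   E          J          A
  I           0.4151     0.2873    0.04948
  C          0.06311    0.04207   -0.04207
  E           0.4782     0.3294   0.007407
  solve Keq expr → x = -0.02104; check Q = 0.004625
Then remove 0.0807 M of J.
Step 2:
                   E          J          A
  I           0.4782     0.2487   0.007407
  C         0.002595    0.00173   -0.00173
  E           0.4808     0.2504   0.005677
  solve Keq expr → x = -8.6505e-04; check Q = 0.004625
Then remove 0.04556 M of J.
Step 3:
                   E          J          A
  I           0.4808     0.2048   0.005677
  C         0.001483 9.8894e-04 -9.8894e-04
  E           0.4823     0.2058   0.004688
  solve Keq expr → x = -4.9447e-04; check Q = 0.004625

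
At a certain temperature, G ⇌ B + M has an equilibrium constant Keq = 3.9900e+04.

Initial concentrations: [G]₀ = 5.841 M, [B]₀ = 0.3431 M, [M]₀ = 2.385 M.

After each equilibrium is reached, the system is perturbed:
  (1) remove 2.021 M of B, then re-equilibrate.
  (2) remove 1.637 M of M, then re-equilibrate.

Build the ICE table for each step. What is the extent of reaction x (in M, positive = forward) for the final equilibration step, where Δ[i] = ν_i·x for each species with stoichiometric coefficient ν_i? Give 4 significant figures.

Q₀ = 0.1401 vs Keq = 3.9900e+04 ⇒ Q<K, forward
Step 1:
                  G         B         M
  Initial     5.841    0.3431     2.385
  Change      -5.84      5.84      5.84
  Equil    0.001274     6.183     8.225
  solve Keq expr → x = 5.84; check Q = 3.9900e+04
Then remove 2.021 M of B.
Step 2:
                  G         B         M
  Initial  0.001274     4.162     8.225
  Change  -4.1647e-04 4.1647e-04 4.1647e-04
  Equil   8.5802e-04     4.162     8.225
  solve Keq expr → x = 4.1647e-04; check Q = 3.9900e+04
Then remove 1.637 M of M.
Step 3:
                  G         B         M
  Initial 8.5802e-04     4.162     6.588
  Change  -1.7072e-04 1.7072e-04 1.7072e-04
  Equil   6.8730e-04     4.162     6.588
  solve Keq expr → x = 1.7072e-04; check Q = 3.9900e+04

x = 1.7072e-04 M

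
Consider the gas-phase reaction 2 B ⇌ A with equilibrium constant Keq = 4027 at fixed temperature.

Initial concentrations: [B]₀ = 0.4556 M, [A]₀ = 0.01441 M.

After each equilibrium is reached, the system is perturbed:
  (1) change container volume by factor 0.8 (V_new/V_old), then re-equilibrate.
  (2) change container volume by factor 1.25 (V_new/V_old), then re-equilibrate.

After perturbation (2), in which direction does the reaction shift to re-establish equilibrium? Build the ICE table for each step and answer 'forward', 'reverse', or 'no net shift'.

Direction: reverse

Q₀ = 0.06942 vs Keq = 4027 ⇒ Q<K, forward
Step 1:
                  B         A
  I          0.4556   0.01441
  C         -0.4479     0.224
  E        0.007694    0.2384
  solve Keq expr → x = 0.224; check Q = 4027
Then change container volume by factor 0.8 (V_new/V_old).
Step 2:
                  B         A
  I        0.009617     0.298
  C       -0.001008 5.0401e-04
  E        0.008609    0.2985
  solve Keq expr → x = 5.0401e-04; check Q = 4027
Then change container volume by factor 1.25 (V_new/V_old).
Step 3:
                  B         A
  I        0.006887    0.2388
  C       8.0642e-04 -4.0321e-04
  E        0.007694    0.2384
  solve Keq expr → x = -4.0321e-04; check Q = 4027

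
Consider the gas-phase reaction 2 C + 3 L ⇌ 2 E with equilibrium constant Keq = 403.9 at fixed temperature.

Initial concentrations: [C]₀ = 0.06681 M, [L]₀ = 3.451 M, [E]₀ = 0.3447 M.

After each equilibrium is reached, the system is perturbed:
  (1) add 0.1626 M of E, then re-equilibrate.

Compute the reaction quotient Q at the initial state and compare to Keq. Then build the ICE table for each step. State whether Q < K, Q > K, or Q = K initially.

Q₀ = 0.6477; Q < K (proceeds forward)

Q₀ = 0.6477 vs Keq = 403.9 ⇒ Q<K, forward
Step 1:
                  C         L         E
  I         0.06681     3.451    0.3447
  C        -0.06351  -0.09526   0.06351
  E        0.003304     3.356    0.4082
  solve Keq expr → x = 0.03175; check Q = 403.9
Then add 0.1626 M of E.
Step 2:
                  C         L         E
  I        0.003304     3.356    0.5708
  C        0.001302  0.001952 -0.001302
  E        0.004606     3.358    0.5695
  solve Keq expr → x = -6.5079e-04; check Q = 403.9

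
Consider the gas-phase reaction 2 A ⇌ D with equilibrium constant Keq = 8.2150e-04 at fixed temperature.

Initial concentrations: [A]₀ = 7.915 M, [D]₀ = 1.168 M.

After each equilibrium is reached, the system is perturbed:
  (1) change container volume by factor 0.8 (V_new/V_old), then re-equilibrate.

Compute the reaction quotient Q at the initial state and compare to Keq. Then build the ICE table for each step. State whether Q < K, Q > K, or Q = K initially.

Q₀ = 0.01864; Q > K (proceeds reverse)

Q₀ = 0.01864 vs Keq = 8.2150e-04 ⇒ Q>K, reverse
Step 1:
                  A         D
  I           7.915     1.168
  C           2.169    -1.084
  E           10.08   0.08353
  solve Keq expr → x = -1.084; check Q = 8.2150e-04
Then change container volume by factor 0.8 (V_new/V_old).
Step 2:
                  A         D
  I            12.6    0.1044
  C        -0.05014   0.02507
  E           12.55    0.1295
  solve Keq expr → x = 0.02507; check Q = 8.2150e-04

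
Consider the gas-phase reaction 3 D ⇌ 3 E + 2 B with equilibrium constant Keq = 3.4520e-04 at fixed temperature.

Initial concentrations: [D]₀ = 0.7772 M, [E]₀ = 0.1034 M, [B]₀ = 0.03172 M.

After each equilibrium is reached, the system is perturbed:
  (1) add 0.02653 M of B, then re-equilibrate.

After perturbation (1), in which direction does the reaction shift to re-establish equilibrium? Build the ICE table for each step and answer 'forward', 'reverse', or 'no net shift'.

Direction: reverse

Q₀ = 2.3694e-06 vs Keq = 3.4520e-04 ⇒ Q<K, forward
Step 1:
                   D          E          B
  Initial     0.7772     0.1034    0.03172
  Change     -0.1086     0.1086    0.07238
  Equil       0.6686      0.212     0.1041
  solve Keq expr → x = 0.03619; check Q = 3.4520e-04
Then add 0.02653 M of B.
Step 2:
                   D          E          B
  Initial     0.6686      0.212     0.1306
  Change     0.01526   -0.01526   -0.01017
  Equil       0.6839     0.1967     0.1205
  solve Keq expr → x = -0.005087; check Q = 3.4520e-04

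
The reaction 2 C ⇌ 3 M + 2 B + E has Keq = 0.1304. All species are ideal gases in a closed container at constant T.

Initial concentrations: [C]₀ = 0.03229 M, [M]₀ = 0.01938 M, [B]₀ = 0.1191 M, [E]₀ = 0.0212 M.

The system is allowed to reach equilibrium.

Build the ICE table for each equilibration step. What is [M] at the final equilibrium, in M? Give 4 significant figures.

Q₀ = 2.0993e-06 vs Keq = 0.1304 ⇒ Q<K, forward
Step 1:
                   C          M          B          E
  I          0.03229    0.01938     0.1191     0.0212
  C         -0.03095    0.04642    0.03095    0.01547
  E         0.001343     0.0658       0.15    0.03667
  solve Keq expr → x = 0.01547; check Q = 0.1304

[M]_eq = 0.0658 M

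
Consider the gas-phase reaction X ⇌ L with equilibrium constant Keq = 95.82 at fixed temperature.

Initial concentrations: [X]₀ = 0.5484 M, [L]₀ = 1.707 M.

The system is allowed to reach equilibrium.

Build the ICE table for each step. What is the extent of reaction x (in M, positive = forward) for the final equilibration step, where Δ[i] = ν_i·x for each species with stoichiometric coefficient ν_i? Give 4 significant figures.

Q₀ = 3.113 vs Keq = 95.82 ⇒ Q<K, forward
Step 1:
                   X          L
  init        0.5484      1.707
  Δ          -0.5251     0.5251
  eq         0.02329      2.232
  solve Keq expr → x = 0.5251; check Q = 95.82

x = 0.5251 M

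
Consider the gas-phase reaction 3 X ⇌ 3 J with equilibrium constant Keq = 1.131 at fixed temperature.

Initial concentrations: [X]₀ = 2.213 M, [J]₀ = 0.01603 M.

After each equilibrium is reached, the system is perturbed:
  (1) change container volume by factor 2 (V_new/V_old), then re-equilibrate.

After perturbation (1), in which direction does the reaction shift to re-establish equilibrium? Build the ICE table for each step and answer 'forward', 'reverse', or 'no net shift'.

Direction: no net shift

Q₀ = 3.8006e-07 vs Keq = 1.131 ⇒ Q<K, forward
Step 1:
                    X           J
  I             2.213     0.01603
  C            -1.121       1.121
  E             1.092       1.137
  solve Keq expr → x = 0.3738; check Q = 1.131
Then change container volume by factor 2 (V_new/V_old).
Step 2:
                    X           J
  I            0.5458      0.5687
  C                 0           0
  E            0.5458      0.5687
  solve Keq expr → x = 0; check Q = 1.131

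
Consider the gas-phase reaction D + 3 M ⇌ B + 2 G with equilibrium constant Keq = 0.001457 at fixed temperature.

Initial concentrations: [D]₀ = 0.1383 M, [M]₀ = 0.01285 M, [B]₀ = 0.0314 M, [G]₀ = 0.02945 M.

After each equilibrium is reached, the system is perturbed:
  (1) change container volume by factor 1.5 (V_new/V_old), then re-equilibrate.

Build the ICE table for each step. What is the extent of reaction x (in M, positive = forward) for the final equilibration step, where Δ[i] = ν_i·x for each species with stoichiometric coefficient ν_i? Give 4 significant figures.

x = -8.3088e-05 M

Q₀ = 92.8 vs Keq = 0.001457 ⇒ Q>K, reverse
Step 1:
                   D          M          B          G
  I           0.1383    0.01285     0.0314    0.02945
  C            0.014      0.042     -0.014     -0.028
  E           0.1523    0.05485     0.0174   0.001451
  solve Keq expr → x = -0.014; check Q = 0.001457
Then change container volume by factor 1.5 (V_new/V_old).
Step 2:
                   D          M          B          G
  I           0.1015    0.03657     0.0116 9.6708e-04
  C       8.3088e-05 2.4926e-04 -8.3088e-05 -1.6618e-04
  E           0.1016    0.03682    0.01152 8.0091e-04
  solve Keq expr → x = -8.3088e-05; check Q = 0.001457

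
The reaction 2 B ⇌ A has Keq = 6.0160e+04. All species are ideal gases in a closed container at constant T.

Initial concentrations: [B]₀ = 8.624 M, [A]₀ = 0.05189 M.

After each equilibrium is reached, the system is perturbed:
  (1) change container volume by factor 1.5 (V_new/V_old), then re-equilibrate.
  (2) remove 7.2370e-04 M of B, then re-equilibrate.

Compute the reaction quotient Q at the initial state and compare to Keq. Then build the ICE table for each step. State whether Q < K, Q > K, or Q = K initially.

Q₀ = 6.9770e-04 vs Keq = 6.0160e+04 ⇒ Q<K, forward
Step 1:
                  B         A
  I           8.624   0.05189
  C          -8.615     4.308
  E        0.008513      4.36
  solve Keq expr → x = 4.308; check Q = 6.0160e+04
Then change container volume by factor 1.5 (V_new/V_old).
Step 2:
                  B         A
  I        0.005675     2.906
  C        0.001275 -6.3735e-04
  E         0.00695     2.906
  solve Keq expr → x = -6.3735e-04; check Q = 6.0160e+04
Then remove 7.2370e-04 M of B.
Step 3:
                  B         A
  I        0.006226     2.906
  C       7.2327e-04 -3.6163e-04
  E        0.006949     2.905
  solve Keq expr → x = -3.6163e-04; check Q = 6.0160e+04

Q₀ = 6.9770e-04; Q < K (proceeds forward)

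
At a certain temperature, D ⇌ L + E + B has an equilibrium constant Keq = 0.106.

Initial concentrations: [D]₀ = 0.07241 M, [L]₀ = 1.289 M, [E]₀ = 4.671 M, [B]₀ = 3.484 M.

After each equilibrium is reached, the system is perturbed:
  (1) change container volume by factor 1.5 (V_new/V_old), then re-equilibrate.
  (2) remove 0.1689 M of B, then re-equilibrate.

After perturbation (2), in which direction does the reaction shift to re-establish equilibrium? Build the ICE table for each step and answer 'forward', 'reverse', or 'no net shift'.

Q₀ = 289.7 vs Keq = 0.106 ⇒ Q>K, reverse
Step 1:
                    D           L           E           B
  init        0.07241       1.289       4.671       3.484
  Δ              1.27       -1.27       -1.27       -1.27
  eq            1.343      0.0189       3.401       2.214
  solve Keq expr → x = -1.27; check Q = 0.106
Then change container volume by factor 1.5 (V_new/V_old).
Step 2:
                    D           L           E           B
  init          0.895      0.0126       2.267       1.476
  Δ          -0.01482     0.01482     0.01482     0.01482
  eq           0.8802     0.02742       2.282       1.491
  solve Keq expr → x = 0.01482; check Q = 0.106
Then remove 0.1689 M of B.
Step 3:
                    D           L           E           B
  init         0.8802     0.02742       2.282       1.322
  Δ         -0.003269    0.003269    0.003269    0.003269
  eq           0.8769     0.03069       2.285       1.325
  solve Keq expr → x = 0.003269; check Q = 0.106

Direction: forward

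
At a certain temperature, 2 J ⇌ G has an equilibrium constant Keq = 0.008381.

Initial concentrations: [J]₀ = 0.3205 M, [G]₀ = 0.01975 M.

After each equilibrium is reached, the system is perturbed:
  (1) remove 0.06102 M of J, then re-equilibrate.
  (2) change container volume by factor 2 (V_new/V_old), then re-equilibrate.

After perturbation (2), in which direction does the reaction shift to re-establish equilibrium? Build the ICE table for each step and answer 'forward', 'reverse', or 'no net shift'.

Q₀ = 0.1923 vs Keq = 0.008381 ⇒ Q>K, reverse
Step 1:
                    J           G
  Initial      0.3205     0.01975
  Change      0.03735    -0.01868
  Equil        0.3579    0.001073
  solve Keq expr → x = -0.01868; check Q = 0.008381
Then remove 0.06102 M of J.
Step 2:
                    J           G
  Initial      0.2968    0.001073
  Change   6.6302e-04 -3.3151e-04
  Equil        0.2975  7.4175e-04
  solve Keq expr → x = -3.3151e-04; check Q = 0.008381
Then change container volume by factor 2 (V_new/V_old).
Step 3:
                    J           G
  Initial      0.1487  3.7088e-04
  Change   3.6903e-04 -1.8452e-04
  Equil        0.1491  1.8636e-04
  solve Keq expr → x = -1.8452e-04; check Q = 0.008381

Direction: reverse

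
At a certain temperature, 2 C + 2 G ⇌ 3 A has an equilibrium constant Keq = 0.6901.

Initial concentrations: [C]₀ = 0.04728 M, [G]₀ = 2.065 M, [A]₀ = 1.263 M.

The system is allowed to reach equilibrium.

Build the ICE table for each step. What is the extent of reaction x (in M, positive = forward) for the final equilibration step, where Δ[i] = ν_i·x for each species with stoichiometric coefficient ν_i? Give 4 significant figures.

x = -0.1559 M

Q₀ = 211.4 vs Keq = 0.6901 ⇒ Q>K, reverse
Step 1:
                  C         G         A
  I         0.04728     2.065     1.263
  C          0.3119    0.3119   -0.4678
  E          0.3591     2.377    0.7952
  solve Keq expr → x = -0.1559; check Q = 0.6901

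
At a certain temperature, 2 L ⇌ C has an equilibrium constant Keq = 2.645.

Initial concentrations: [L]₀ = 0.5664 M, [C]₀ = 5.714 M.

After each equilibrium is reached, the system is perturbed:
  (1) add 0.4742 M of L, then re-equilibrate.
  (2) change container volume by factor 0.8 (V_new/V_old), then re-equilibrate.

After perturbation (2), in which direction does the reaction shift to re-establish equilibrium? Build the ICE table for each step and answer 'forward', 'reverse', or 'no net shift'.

Q₀ = 17.81 vs Keq = 2.645 ⇒ Q>K, reverse
Step 1:
                    L           C
  Initial      0.5664       5.714
  Change       0.8478     -0.4239
  Equil         1.414        5.29
  solve Keq expr → x = -0.4239; check Q = 2.645
Then add 0.4742 M of L.
Step 2:
                    L           C
  Initial       1.888        5.29
  Change      -0.4448      0.2224
  Equil         1.444       5.512
  solve Keq expr → x = 0.2224; check Q = 2.645
Then change container volume by factor 0.8 (V_new/V_old).
Step 3:
                    L           C
  Initial       1.805       6.891
  Change        -0.18        0.09
  Equil         1.625       6.981
  solve Keq expr → x = 0.09; check Q = 2.645

Direction: forward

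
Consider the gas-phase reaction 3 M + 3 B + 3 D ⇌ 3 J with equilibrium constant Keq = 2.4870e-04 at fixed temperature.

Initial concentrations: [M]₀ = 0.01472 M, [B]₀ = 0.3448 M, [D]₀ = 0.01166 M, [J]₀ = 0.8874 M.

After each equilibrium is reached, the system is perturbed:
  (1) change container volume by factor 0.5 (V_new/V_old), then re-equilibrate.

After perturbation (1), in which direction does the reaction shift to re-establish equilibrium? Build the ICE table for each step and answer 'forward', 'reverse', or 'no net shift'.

Q₀ = 3.3716e+12 vs Keq = 2.4870e-04 ⇒ Q>K, reverse
Step 1:
                  M         B         D         J
  Initial   0.01472    0.3448   0.01166    0.8874
  Change     0.8342    0.8342    0.8342   -0.8342
  Equil      0.8489     1.179    0.8458   0.05323
  solve Keq expr → x = -0.2781; check Q = 2.4870e-04
Then change container volume by factor 0.5 (V_new/V_old).
Step 2:
                  M         B         D         J
  Initial     1.698     2.358     1.692    0.1065
  Change    -0.1979   -0.1979   -0.1979    0.1979
  Equil         1.5      2.16     1.494    0.3043
  solve Keq expr → x = 0.06596; check Q = 2.4870e-04

Direction: forward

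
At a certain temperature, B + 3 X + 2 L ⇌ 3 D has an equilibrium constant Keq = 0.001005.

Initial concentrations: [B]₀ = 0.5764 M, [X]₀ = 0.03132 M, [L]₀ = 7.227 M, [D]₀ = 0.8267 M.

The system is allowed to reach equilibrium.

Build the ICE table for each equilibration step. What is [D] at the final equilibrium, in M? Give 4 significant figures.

Q₀ = 610.9 vs Keq = 0.001005 ⇒ Q>K, reverse
Step 1:
                  B         X         L         D
  Initial    0.5764   0.03132     7.227    0.8267
  Change     0.2004    0.6011    0.4007   -0.6011
  Equil      0.7768    0.6324     7.628    0.2256
  solve Keq expr → x = -0.2004; check Q = 0.001005

[D]_eq = 0.2256 M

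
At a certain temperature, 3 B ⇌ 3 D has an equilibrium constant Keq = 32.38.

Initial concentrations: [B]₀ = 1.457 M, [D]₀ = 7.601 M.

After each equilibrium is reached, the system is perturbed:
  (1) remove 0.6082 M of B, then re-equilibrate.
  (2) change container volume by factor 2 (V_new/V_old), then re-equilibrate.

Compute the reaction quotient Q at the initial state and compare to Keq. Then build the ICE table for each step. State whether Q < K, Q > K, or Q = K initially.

Q₀ = 142; Q > K (proceeds reverse)

Q₀ = 142 vs Keq = 32.38 ⇒ Q>K, reverse
Step 1:
                  B         D
  Initial     1.457     7.601
  Change     0.7062   -0.7062
  Equil       2.163     6.895
  solve Keq expr → x = -0.2354; check Q = 32.38
Then remove 0.6082 M of B.
Step 2:
                  B         D
  Initial     1.555     6.895
  Change      0.463    -0.463
  Equil       2.018     6.432
  solve Keq expr → x = -0.1543; check Q = 32.38
Then change container volume by factor 2 (V_new/V_old).
Step 3:
                  B         D
  Initial     1.009     3.216
  Change          0         0
  Equil       1.009     3.216
  solve Keq expr → x = 0; check Q = 32.38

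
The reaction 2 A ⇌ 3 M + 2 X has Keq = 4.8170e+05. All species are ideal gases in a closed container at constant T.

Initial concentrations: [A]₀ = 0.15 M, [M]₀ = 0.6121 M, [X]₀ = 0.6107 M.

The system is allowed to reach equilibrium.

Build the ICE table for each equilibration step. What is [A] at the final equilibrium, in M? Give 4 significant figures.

[A]_eq = 8.3663e-04 M

Q₀ = 3.801 vs Keq = 4.8170e+05 ⇒ Q<K, forward
Step 1:
                  A         M         X
  I            0.15    0.6121    0.6107
  C         -0.1492    0.2237    0.1492
  E       8.3663e-04    0.8358    0.7599
  solve Keq expr → x = 0.07458; check Q = 4.8170e+05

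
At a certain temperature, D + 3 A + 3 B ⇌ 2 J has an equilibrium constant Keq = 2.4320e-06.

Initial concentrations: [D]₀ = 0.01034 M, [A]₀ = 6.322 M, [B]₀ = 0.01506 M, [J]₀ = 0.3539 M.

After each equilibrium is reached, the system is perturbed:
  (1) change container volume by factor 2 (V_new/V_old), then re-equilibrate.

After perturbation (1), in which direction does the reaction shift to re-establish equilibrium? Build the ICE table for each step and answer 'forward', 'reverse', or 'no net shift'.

Q₀ = 1.4035e+04 vs Keq = 2.4320e-06 ⇒ Q>K, reverse
Step 1:
                   D          A          B          J
  I          0.01034      6.322    0.01506     0.3539
  C           0.1746     0.5237     0.5237    -0.3491
  E           0.1849      6.846     0.5388    0.00475
  solve Keq expr → x = -0.1746; check Q = 2.4320e-06
Then change container volume by factor 2 (V_new/V_old).
Step 2:
                   D          A          B          J
  I          0.09246      3.423     0.2694   0.002375
  C       9.7282e-04   0.002918   0.002918  -0.001946
  E          0.09343      3.426     0.2723 4.2950e-04
  solve Keq expr → x = -9.7282e-04; check Q = 2.4320e-06

Direction: reverse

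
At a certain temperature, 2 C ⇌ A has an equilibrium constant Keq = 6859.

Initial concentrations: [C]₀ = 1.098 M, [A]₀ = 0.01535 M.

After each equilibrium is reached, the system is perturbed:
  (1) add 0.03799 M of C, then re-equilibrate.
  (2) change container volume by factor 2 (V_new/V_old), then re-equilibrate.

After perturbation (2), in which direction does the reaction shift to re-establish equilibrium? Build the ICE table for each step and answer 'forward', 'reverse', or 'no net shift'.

Q₀ = 0.01273 vs Keq = 6859 ⇒ Q<K, forward
Step 1:
                  C         A
  Initial     1.098   0.01535
  Change     -1.089    0.5445
  Equil    0.009034    0.5598
  solve Keq expr → x = 0.5445; check Q = 6859
Then add 0.03799 M of C.
Step 2:
                  C         A
  Initial   0.04702    0.5598
  Change   -0.03784   0.01892
  Equil    0.009186    0.5788
  solve Keq expr → x = 0.01892; check Q = 6859
Then change container volume by factor 2 (V_new/V_old).
Step 3:
                  C         A
  Initial  0.004593    0.2894
  Change   0.001892 -9.4591e-04
  Equil    0.006485    0.2884
  solve Keq expr → x = -9.4591e-04; check Q = 6859

Direction: reverse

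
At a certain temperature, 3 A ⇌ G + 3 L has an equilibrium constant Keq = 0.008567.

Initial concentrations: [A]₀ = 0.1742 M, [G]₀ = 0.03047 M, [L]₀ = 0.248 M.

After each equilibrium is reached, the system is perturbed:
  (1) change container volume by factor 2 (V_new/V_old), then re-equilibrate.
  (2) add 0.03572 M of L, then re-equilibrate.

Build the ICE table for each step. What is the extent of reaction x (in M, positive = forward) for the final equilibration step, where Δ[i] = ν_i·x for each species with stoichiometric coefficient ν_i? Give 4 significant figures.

x = -0.003076 M

Q₀ = 0.08792 vs Keq = 0.008567 ⇒ Q>K, reverse
Step 1:
                    A           G           L
  init         0.1742     0.03047       0.248
  Δ           0.05196    -0.01732    -0.05196
  eq           0.2262     0.01315       0.196
  solve Keq expr → x = -0.01732; check Q = 0.008567
Then change container volume by factor 2 (V_new/V_old).
Step 2:
                    A           G           L
  init         0.1131    0.006576     0.09802
  Δ         -0.006903    0.002301    0.006903
  eq           0.1062    0.008877      0.1049
  solve Keq expr → x = 0.002301; check Q = 0.008567
Then add 0.03572 M of L.
Step 3:
                    A           G           L
  init         0.1062    0.008877      0.1406
  Δ          0.009227   -0.003076   -0.009227
  eq           0.1154    0.005801      0.1314
  solve Keq expr → x = -0.003076; check Q = 0.008567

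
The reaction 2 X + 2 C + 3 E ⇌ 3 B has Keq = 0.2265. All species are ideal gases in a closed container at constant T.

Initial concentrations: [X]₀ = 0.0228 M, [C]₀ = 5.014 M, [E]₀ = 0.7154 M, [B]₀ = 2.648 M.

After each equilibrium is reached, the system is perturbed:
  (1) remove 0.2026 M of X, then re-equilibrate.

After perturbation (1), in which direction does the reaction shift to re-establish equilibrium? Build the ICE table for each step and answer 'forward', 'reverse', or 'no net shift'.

Q₀ = 3880 vs Keq = 0.2265 ⇒ Q>K, reverse
Step 1:
                   X          C          E          B
  I           0.0228      5.014     0.7154      2.648
  C            0.515      0.515     0.7725    -0.7725
  E           0.5378      5.529      1.488      1.875
  solve Keq expr → x = -0.2575; check Q = 0.2265
Then remove 0.2026 M of X.
Step 2:
                   X          C          E          B
  I           0.3352      5.529      1.488      1.875
  C          0.08549    0.08549     0.1282    -0.1282
  E           0.4207      5.614      1.616      1.747
  solve Keq expr → x = -0.04275; check Q = 0.2265

Direction: reverse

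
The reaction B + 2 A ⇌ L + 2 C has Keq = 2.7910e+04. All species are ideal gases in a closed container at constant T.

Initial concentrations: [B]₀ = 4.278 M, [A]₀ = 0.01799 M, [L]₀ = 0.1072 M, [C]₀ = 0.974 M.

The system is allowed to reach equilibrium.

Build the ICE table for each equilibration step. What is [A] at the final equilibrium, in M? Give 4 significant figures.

Q₀ = 73.45 vs Keq = 2.7910e+04 ⇒ Q<K, forward
Step 1:
                    B           A           L           C
  init          4.278     0.01799      0.1072       0.974
  Δ         -0.008507    -0.01701    0.008507     0.01701
  eq            4.269  9.7654e-04      0.1157       0.991
  solve Keq expr → x = 0.008507; check Q = 2.7910e+04

[A]_eq = 9.7654e-04 M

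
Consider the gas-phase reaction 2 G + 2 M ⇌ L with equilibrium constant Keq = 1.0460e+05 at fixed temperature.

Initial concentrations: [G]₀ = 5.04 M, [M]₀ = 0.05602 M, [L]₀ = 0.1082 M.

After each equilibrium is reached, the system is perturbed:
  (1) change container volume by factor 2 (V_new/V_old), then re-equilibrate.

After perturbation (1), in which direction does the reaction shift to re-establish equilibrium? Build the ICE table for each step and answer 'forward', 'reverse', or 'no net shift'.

Direction: reverse

Q₀ = 1.357 vs Keq = 1.0460e+05 ⇒ Q<K, forward
Step 1:
                   G          M          L
  I             5.04    0.05602     0.1082
  C         -0.05579   -0.05579     0.0279
  E            4.984 2.2885e-04     0.1361
  solve Keq expr → x = 0.0279; check Q = 1.0460e+05
Then change container volume by factor 2 (V_new/V_old).
Step 2:
                   G          M          L
  I            2.492 1.1443e-04    0.06805
  C       2.0895e-04 2.0895e-04 -1.0447e-04
  E            2.492 3.2337e-04    0.06794
  solve Keq expr → x = -1.0447e-04; check Q = 1.0460e+05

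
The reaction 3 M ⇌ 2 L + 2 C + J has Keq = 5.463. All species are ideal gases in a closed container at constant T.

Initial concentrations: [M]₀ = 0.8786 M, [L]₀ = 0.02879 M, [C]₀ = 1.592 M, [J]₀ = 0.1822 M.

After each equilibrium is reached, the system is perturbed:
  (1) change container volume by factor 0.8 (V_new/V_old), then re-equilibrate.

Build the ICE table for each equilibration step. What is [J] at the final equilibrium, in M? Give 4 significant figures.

Q₀ = 5.6434e-04 vs Keq = 5.463 ⇒ Q<K, forward
Step 1:
                  M         L         C         J
  I          0.8786   0.02879     1.592    0.1822
  C         -0.5412    0.3608    0.3608    0.1804
  E          0.3374    0.3896     1.953    0.3626
  solve Keq expr → x = 0.1804; check Q = 5.463
Then change container volume by factor 0.8 (V_new/V_old).
Step 2:
                  M         L         C         J
  I          0.4218     0.487     2.441    0.4532
  C         0.04094  -0.02729  -0.02729  -0.01365
  E          0.4627    0.4597     2.414    0.4396
  solve Keq expr → x = -0.01365; check Q = 5.463

[J]_eq = 0.4396 M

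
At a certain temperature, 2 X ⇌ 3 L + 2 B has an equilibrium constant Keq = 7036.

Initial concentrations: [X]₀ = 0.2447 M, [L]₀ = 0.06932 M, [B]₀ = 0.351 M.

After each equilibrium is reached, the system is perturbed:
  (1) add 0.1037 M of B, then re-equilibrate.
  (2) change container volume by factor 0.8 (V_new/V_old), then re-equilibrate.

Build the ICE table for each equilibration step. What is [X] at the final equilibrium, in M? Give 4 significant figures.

[X]_eq = 0.004108 M

Q₀ = 6.8537e-04 vs Keq = 7036 ⇒ Q<K, forward
Step 1:
                    X           L           B
  I            0.2447     0.06932       0.351
  C           -0.2427       0.364      0.2427
  E          0.002019      0.4333      0.5937
  solve Keq expr → x = 0.1213; check Q = 7036
Then add 0.1037 M of B.
Step 2:
                    X           L           B
  I          0.002019      0.4333      0.6974
  C        3.4721e-04 -5.2082e-04 -3.4721e-04
  E          0.002366      0.4328       0.697
  solve Keq expr → x = -1.7361e-04; check Q = 7036
Then change container volume by factor 0.8 (V_new/V_old).
Step 3:
                    X           L           B
  I          0.002958       0.541      0.8713
  C          0.001151   -0.001726   -0.001151
  E          0.004108      0.5393      0.8701
  solve Keq expr → x = -5.7532e-04; check Q = 7036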